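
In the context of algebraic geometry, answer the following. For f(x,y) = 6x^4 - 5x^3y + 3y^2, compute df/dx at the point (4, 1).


df/dx = 4*6*x^3 + 3*(-5)*x^2*y
At (4,1): 4*6*4^3 + 3*(-5)*4^2*1
= 1536 - 240
= 1296

1296


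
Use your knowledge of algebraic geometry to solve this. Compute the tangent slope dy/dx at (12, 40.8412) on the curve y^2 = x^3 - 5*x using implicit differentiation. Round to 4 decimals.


Using implicit differentiation of y^2 = x^3 - 5*x:
2y * dy/dx = 3x^2 - 5
dy/dx = (3x^2 - 5)/(2y)
Numerator: 3*12^2 - 5 = 427
Denominator: 2*40.8412 = 81.6824
dy/dx = 427/81.6824 = 5.2276

5.2276


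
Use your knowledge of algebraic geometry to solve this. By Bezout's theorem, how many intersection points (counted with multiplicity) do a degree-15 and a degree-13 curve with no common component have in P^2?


Bezout's theorem states the intersection count equals the product of degrees.
Intersection count = 15 * 13 = 195

195


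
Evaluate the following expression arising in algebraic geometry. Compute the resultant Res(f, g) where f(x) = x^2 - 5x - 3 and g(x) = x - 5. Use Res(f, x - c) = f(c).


For Res(f, x - c), we evaluate f at x = c.
f(5) = 5^2 - 5*5 - 3
= 25 - 25 - 3
= 0 - 3 = -3
Res(f, g) = -3

-3


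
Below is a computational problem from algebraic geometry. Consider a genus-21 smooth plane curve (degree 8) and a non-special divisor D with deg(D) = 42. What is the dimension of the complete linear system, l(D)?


First, compute the genus of a smooth plane curve of degree 8:
g = (d-1)(d-2)/2 = (8-1)(8-2)/2 = 21
For a non-special divisor D (i.e., h^1(D) = 0), Riemann-Roch gives:
l(D) = deg(D) - g + 1
Since deg(D) = 42 >= 2g - 1 = 41, D is non-special.
l(D) = 42 - 21 + 1 = 22

22


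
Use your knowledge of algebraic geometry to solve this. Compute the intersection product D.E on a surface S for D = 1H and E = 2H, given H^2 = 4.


Using bilinearity of the intersection pairing on a surface S:
(aH).(bH) = ab * (H.H)
We have H^2 = 4.
D.E = (1H).(2H) = 1*2*4
= 2*4
= 8

8


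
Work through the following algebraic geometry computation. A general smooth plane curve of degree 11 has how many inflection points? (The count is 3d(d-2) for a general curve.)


For a general smooth plane curve C of degree d, the inflection points are
the intersection of C with its Hessian curve, which has degree 3(d-2).
By Bezout, the total intersection number is d * 3(d-2) = 11 * 27 = 297.
For a general curve every flex is ordinary, so each contributes
multiplicity 1 to C·Hess(C), and the number of distinct inflection
points is 3d(d-2).
Inflection points = 3*11*(11-2) = 3*11*9 = 297

297


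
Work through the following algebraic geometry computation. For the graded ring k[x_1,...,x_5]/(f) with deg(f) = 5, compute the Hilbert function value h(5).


For R = k[x_1,...,x_n]/(f) with f homogeneous of degree e:
The Hilbert series is (1 - t^e)/(1 - t)^n.
So h(d) = C(d+n-1, n-1) - C(d-e+n-1, n-1) for d >= e.
With n=5, e=5, d=5:
C(5+5-1, 5-1) = C(9, 4) = 126
C(5-5+5-1, 5-1) = C(4, 4) = 1
h(5) = 126 - 1 = 125

125


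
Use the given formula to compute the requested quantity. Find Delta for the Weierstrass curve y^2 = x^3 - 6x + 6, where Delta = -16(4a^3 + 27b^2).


Compute each component:
4a^3 = 4*(-6)^3 = 4*(-216) = -864
27b^2 = 27*6^2 = 27*36 = 972
4a^3 + 27b^2 = -864 + 972 = 108
Delta = -16*108 = -1728

-1728


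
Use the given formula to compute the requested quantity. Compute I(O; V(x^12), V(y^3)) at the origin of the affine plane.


The intersection multiplicity of V(x^a) and V(y^b) at the origin is:
I(O; V(x^12), V(y^3)) = dim_k(k[x,y]/(x^12, y^3))
A basis for k[x,y]/(x^12, y^3) is the set of monomials x^i * y^j
where 0 <= i < 12 and 0 <= j < 3.
The number of such monomials is 12 * 3 = 36

36


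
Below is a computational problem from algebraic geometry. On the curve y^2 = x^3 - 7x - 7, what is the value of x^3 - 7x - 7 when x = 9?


Compute x^3 - 7x - 7 at x = 9:
x^3 = 9^3 = 729
(-7)*x = (-7)*9 = -63
Sum: 729 - 63 - 7 = 659

659


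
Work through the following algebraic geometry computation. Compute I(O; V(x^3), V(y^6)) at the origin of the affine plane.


The intersection multiplicity of V(x^a) and V(y^b) at the origin is:
I(O; V(x^3), V(y^6)) = dim_k(k[x,y]/(x^3, y^6))
A basis for k[x,y]/(x^3, y^6) is the set of monomials x^i * y^j
where 0 <= i < 3 and 0 <= j < 6.
The number of such monomials is 3 * 6 = 18

18


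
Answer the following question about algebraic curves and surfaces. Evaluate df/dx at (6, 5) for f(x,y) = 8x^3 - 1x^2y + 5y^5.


df/dx = 3*8*x^2 + 2*(-1)*x^1*y
At (6,5): 3*8*6^2 + 2*(-1)*6^1*5
= 864 - 60
= 804

804


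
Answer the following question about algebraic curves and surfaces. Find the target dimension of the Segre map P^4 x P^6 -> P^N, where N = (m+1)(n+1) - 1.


The Segre embedding maps P^m x P^n into P^N via
all products of coordinates from each factor.
N = (m+1)(n+1) - 1
N = (4+1)(6+1) - 1
N = 5*7 - 1
N = 35 - 1 = 34

34


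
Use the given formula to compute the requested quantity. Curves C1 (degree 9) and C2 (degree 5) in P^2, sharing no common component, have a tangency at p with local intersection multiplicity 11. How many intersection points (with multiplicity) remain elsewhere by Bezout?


By Bezout's theorem, the total intersection number is d1 * d2.
Total = 9 * 5 = 45
Intersection multiplicity at p = 11
Remaining intersections = 45 - 11 = 34

34


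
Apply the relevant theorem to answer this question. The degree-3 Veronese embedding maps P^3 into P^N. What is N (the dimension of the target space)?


The Veronese embedding v_d: P^n -> P^N maps each point to all
degree-d monomials in n+1 homogeneous coordinates.
N = C(n+d, d) - 1
N = C(3+3, 3) - 1
N = C(6, 3) - 1
C(6, 3) = 20
N = 20 - 1 = 19

19


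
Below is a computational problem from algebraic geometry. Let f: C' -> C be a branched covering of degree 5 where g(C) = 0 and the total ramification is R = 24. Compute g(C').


Riemann-Hurwitz formula: 2g' - 2 = d(2g - 2) + R
Given: d = 5, g = 0, R = 24
2g' - 2 = 5*(2*0 - 2) + 24
2g' - 2 = 5*(-2) + 24
2g' - 2 = -10 + 24 = 14
2g' = 16
g' = 8

8


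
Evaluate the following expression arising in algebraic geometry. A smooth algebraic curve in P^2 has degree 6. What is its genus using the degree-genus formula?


Using the genus formula for smooth plane curves:
g = (d-1)(d-2)/2
g = (6-1)(6-2)/2
g = 5*4/2
g = 20/2 = 10

10


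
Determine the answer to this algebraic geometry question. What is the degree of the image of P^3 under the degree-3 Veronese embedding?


The Veronese variety v_3(P^3) has degree d^r.
d^r = 3^3 = 27

27


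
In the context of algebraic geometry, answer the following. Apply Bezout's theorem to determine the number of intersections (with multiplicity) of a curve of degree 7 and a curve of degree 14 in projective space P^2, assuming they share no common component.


Bezout's theorem states the intersection count equals the product of degrees.
Intersection count = 7 * 14 = 98

98


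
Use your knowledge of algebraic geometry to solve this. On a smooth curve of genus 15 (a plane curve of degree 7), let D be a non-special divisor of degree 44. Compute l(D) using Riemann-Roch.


First, compute the genus of a smooth plane curve of degree 7:
g = (d-1)(d-2)/2 = (7-1)(7-2)/2 = 15
For a non-special divisor D (i.e., h^1(D) = 0), Riemann-Roch gives:
l(D) = deg(D) - g + 1
Since deg(D) = 44 >= 2g - 1 = 29, D is non-special.
l(D) = 44 - 15 + 1 = 30

30


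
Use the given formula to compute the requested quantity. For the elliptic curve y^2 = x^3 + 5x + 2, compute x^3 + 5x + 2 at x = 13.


Compute x^3 + 5x + 2 at x = 13:
x^3 = 13^3 = 2197
5*x = 5*13 = 65
Sum: 2197 + 65 + 2 = 2264

2264


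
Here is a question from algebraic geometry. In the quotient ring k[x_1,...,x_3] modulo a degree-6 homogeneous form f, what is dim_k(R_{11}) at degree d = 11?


For R = k[x_1,...,x_n]/(f) with f homogeneous of degree e:
The Hilbert series is (1 - t^e)/(1 - t)^n.
So h(d) = C(d+n-1, n-1) - C(d-e+n-1, n-1) for d >= e.
With n=3, e=6, d=11:
C(11+3-1, 3-1) = C(13, 2) = 78
C(11-6+3-1, 3-1) = C(7, 2) = 21
h(11) = 78 - 21 = 57

57


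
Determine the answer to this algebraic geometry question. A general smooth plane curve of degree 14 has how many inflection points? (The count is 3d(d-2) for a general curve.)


For a general smooth plane curve C of degree d, the inflection points are
the intersection of C with its Hessian curve, which has degree 3(d-2).
By Bezout, the total intersection number is d * 3(d-2) = 14 * 36 = 504.
For a general curve every flex is ordinary, so each contributes
multiplicity 1 to C·Hess(C), and the number of distinct inflection
points is 3d(d-2).
Inflection points = 3*14*(14-2) = 3*14*12 = 504

504


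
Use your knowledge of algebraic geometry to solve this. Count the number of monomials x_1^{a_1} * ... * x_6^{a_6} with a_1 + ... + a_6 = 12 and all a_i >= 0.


The number of degree-12 monomials in 6 variables is C(d+n-1, n-1).
= C(12+6-1, 6-1) = C(17, 5)
= 6188

6188


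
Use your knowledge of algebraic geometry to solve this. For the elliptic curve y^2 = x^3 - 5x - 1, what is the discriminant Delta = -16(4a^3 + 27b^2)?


Compute each component:
4a^3 = 4*(-5)^3 = 4*(-125) = -500
27b^2 = 27*(-1)^2 = 27*1 = 27
4a^3 + 27b^2 = -500 + 27 = -473
Delta = -16*(-473) = 7568

7568


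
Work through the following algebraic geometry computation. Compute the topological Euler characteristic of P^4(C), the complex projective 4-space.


The complex projective space P^4 has one cell in each even real dimension 0, 2, ..., 8.
The cohomology groups are H^{2k}(P^4) = Z for k = 0,...,4, and 0 otherwise.
Euler characteristic = sum of Betti numbers = 1 per even-dimensional cohomology group.
chi(P^4) = 4 + 1 = 5

5


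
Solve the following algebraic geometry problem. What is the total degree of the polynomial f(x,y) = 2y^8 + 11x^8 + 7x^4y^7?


Examine each term for its total degree (sum of exponents).
  Term '2y^8' has total degree 0+8 = 8.
  Term '11x^8' has total degree 8+0 = 8.
  Term '7x^4y^7' has total degree 4+7 = 11.
The maximum total degree among all terms is 11.

11


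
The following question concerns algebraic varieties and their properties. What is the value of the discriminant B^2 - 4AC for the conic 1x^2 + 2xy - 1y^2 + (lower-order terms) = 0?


The discriminant of a conic Ax^2 + Bxy + Cy^2 + ... = 0 is B^2 - 4AC.
B^2 = 2^2 = 4
4AC = 4*1*(-1) = -4
Discriminant = 4 + 4 = 8

8


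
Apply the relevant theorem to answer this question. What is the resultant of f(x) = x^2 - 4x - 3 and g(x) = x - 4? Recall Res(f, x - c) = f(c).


For Res(f, x - c), we evaluate f at x = c.
f(4) = 4^2 - 4*4 - 3
= 16 - 16 - 3
= 0 - 3 = -3
Res(f, g) = -3

-3


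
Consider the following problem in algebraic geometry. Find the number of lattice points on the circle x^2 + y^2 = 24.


Systematically check integer values of x where x^2 <= 24.
For each valid x, check if 24 - x^2 is a perfect square.
Total integer solutions found: 0

0


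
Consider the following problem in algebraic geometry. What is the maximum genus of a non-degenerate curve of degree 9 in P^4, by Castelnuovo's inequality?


Castelnuovo's bound: write d - 1 = m(r-1) + epsilon with 0 <= epsilon < r-1.
d - 1 = 9 - 1 = 8
r - 1 = 4 - 1 = 3
8 = 2*3 + 2, so m = 2, epsilon = 2
pi(d, r) = m(m-1)(r-1)/2 + m*epsilon
= 2*1*3/2 + 2*2
= 6/2 + 4
= 3 + 4 = 7

7


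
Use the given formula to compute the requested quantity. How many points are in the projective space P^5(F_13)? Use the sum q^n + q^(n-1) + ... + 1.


P^5(F_13) has (q^(n+1) - 1)/(q - 1) points.
= 13^5 + 13^4 + 13^3 + 13^2 + 13^1 + 13^0
= 371293 + 28561 + 2197 + 169 + 13 + 1
= 402234

402234


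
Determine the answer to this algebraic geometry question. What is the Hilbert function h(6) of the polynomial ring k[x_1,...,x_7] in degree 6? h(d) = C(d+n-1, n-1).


The Hilbert function for the polynomial ring in 7 variables is:
h(d) = C(d+n-1, n-1)
h(6) = C(6+7-1, 7-1) = C(12, 6)
= 12! / (6! * 6!)
= 924

924


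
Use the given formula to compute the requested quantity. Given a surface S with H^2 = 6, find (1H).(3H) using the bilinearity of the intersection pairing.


Using bilinearity of the intersection pairing on a surface S:
(aH).(bH) = ab * (H.H)
We have H^2 = 6.
D.E = (1H).(3H) = 1*3*6
= 3*6
= 18

18


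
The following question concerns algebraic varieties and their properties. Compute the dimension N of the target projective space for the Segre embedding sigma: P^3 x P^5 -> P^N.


The Segre embedding maps P^m x P^n into P^N via
all products of coordinates from each factor.
N = (m+1)(n+1) - 1
N = (3+1)(5+1) - 1
N = 4*6 - 1
N = 24 - 1 = 23

23


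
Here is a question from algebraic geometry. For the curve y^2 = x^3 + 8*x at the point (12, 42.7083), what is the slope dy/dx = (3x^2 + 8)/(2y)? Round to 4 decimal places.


Using implicit differentiation of y^2 = x^3 + 8*x:
2y * dy/dx = 3x^2 + 8
dy/dx = (3x^2 + 8)/(2y)
Numerator: 3*12^2 + 8 = 440
Denominator: 2*42.7083 = 85.4166
dy/dx = 440/85.4166 = 5.1512

5.1512


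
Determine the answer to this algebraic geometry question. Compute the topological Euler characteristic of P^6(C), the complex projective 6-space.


The complex projective space P^6 has one cell in each even real dimension 0, 2, ..., 12.
The cohomology groups are H^{2k}(P^6) = Z for k = 0,...,6, and 0 otherwise.
Euler characteristic = sum of Betti numbers = 1 per even-dimensional cohomology group.
chi(P^6) = 6 + 1 = 7

7


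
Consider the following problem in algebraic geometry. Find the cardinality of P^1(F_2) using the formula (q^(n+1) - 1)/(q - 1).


P^1(F_2) has (q^(n+1) - 1)/(q - 1) points.
= 2^1 + 2^0
= 2 + 1
= 3

3


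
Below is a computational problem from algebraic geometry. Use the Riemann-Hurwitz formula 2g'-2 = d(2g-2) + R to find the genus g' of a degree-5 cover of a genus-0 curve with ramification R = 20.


Riemann-Hurwitz formula: 2g' - 2 = d(2g - 2) + R
Given: d = 5, g = 0, R = 20
2g' - 2 = 5*(2*0 - 2) + 20
2g' - 2 = 5*(-2) + 20
2g' - 2 = -10 + 20 = 10
2g' = 12
g' = 6

6


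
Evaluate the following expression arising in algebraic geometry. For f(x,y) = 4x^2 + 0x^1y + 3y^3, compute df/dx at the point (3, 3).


df/dx = 2*4*x^1 + 1*0*x^0*y
At (3,3): 2*4*3^1 + 1*0*3^0*3
= 24 + 0
= 24

24


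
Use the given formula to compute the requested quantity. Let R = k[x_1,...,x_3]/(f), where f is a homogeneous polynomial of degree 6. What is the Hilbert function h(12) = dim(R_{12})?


For R = k[x_1,...,x_n]/(f) with f homogeneous of degree e:
The Hilbert series is (1 - t^e)/(1 - t)^n.
So h(d) = C(d+n-1, n-1) - C(d-e+n-1, n-1) for d >= e.
With n=3, e=6, d=12:
C(12+3-1, 3-1) = C(14, 2) = 91
C(12-6+3-1, 3-1) = C(8, 2) = 28
h(12) = 91 - 28 = 63

63


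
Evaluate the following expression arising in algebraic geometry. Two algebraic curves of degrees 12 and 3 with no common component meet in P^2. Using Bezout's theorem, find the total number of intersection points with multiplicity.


Bezout's theorem states the intersection count equals the product of degrees.
Intersection count = 12 * 3 = 36

36


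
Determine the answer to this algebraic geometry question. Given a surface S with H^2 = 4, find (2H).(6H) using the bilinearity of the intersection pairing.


Using bilinearity of the intersection pairing on a surface S:
(aH).(bH) = ab * (H.H)
We have H^2 = 4.
D.E = (2H).(6H) = 2*6*4
= 12*4
= 48

48


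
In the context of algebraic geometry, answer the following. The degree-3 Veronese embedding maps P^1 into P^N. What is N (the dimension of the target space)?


The Veronese embedding v_d: P^n -> P^N maps each point to all
degree-d monomials in n+1 homogeneous coordinates.
N = C(n+d, d) - 1
N = C(1+3, 3) - 1
N = C(4, 3) - 1
C(4, 3) = 4
N = 4 - 1 = 3

3


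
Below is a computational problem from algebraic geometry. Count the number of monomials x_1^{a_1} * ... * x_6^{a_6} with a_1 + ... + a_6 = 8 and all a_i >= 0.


The number of degree-8 monomials in 6 variables is C(d+n-1, n-1).
= C(8+6-1, 6-1) = C(13, 5)
= 1287

1287


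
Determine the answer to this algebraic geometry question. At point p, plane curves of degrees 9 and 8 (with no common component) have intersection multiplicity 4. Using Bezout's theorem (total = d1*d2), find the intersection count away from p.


By Bezout's theorem, the total intersection number is d1 * d2.
Total = 9 * 8 = 72
Intersection multiplicity at p = 4
Remaining intersections = 72 - 4 = 68

68


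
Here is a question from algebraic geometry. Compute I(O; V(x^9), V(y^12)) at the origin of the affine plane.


The intersection multiplicity of V(x^a) and V(y^b) at the origin is:
I(O; V(x^9), V(y^12)) = dim_k(k[x,y]/(x^9, y^12))
A basis for k[x,y]/(x^9, y^12) is the set of monomials x^i * y^j
where 0 <= i < 9 and 0 <= j < 12.
The number of such monomials is 9 * 12 = 108

108


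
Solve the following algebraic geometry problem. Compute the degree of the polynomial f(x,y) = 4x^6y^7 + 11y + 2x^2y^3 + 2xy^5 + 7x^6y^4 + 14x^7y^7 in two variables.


Examine each term for its total degree (sum of exponents).
  Term '4x^6y^7' has total degree 6+7 = 13.
  Term '11y' has total degree 0+1 = 1.
  Term '2x^2y^3' has total degree 2+3 = 5.
  Term '2xy^5' has total degree 1+5 = 6.
  Term '7x^6y^4' has total degree 6+4 = 10.
  Term '14x^7y^7' has total degree 7+7 = 14.
The maximum total degree among all terms is 14.

14


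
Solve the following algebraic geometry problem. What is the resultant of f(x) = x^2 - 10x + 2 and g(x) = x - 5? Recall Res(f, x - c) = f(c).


For Res(f, x - c), we evaluate f at x = c.
f(5) = 5^2 - 10*5 + 2
= 25 - 50 + 2
= -25 + 2 = -23
Res(f, g) = -23

-23


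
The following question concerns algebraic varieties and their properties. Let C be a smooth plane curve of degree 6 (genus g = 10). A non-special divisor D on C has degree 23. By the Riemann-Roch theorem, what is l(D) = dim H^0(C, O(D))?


First, compute the genus of a smooth plane curve of degree 6:
g = (d-1)(d-2)/2 = (6-1)(6-2)/2 = 10
For a non-special divisor D (i.e., h^1(D) = 0), Riemann-Roch gives:
l(D) = deg(D) - g + 1
Since deg(D) = 23 >= 2g - 1 = 19, D is non-special.
l(D) = 23 - 10 + 1 = 14

14


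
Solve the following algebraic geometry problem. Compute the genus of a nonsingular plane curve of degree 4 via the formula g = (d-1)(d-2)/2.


Using the genus formula for smooth plane curves:
g = (d-1)(d-2)/2
g = (4-1)(4-2)/2
g = 3*2/2
g = 6/2 = 3

3


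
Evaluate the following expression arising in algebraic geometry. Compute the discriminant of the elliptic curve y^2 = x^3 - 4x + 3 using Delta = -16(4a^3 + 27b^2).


Compute each component:
4a^3 = 4*(-4)^3 = 4*(-64) = -256
27b^2 = 27*3^2 = 27*9 = 243
4a^3 + 27b^2 = -256 + 243 = -13
Delta = -16*(-13) = 208

208


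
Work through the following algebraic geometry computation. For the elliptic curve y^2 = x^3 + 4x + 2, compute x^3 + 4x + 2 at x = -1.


Compute x^3 + 4x + 2 at x = -1:
x^3 = (-1)^3 = -1
4*x = 4*(-1) = -4
Sum: -1 - 4 + 2 = -3

-3


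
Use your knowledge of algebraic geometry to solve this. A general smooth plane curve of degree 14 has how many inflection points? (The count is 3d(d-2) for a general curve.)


For a general smooth plane curve C of degree d, the inflection points are
the intersection of C with its Hessian curve, which has degree 3(d-2).
By Bezout, the total intersection number is d * 3(d-2) = 14 * 36 = 504.
For a general curve every flex is ordinary, so each contributes
multiplicity 1 to C·Hess(C), and the number of distinct inflection
points is 3d(d-2).
Inflection points = 3*14*(14-2) = 3*14*12 = 504

504


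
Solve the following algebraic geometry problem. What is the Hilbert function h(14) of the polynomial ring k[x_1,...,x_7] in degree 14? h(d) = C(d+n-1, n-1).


The Hilbert function for the polynomial ring in 7 variables is:
h(d) = C(d+n-1, n-1)
h(14) = C(14+7-1, 7-1) = C(20, 6)
= 20! / (6! * 14!)
= 38760

38760


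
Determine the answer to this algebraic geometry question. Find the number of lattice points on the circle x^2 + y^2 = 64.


Systematically check integer values of x where x^2 <= 64.
For each valid x, check if 64 - x^2 is a perfect square.
x=0: 64 - 0 = 64, sqrt = 8 (valid)
x=8: 64 - 64 = 0, sqrt = 0 (valid)
Total integer solutions found: 4

4


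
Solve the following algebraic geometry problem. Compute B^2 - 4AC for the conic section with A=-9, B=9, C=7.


The discriminant of a conic Ax^2 + Bxy + Cy^2 + ... = 0 is B^2 - 4AC.
B^2 = 9^2 = 81
4AC = 4*(-9)*7 = -252
Discriminant = 81 + 252 = 333

333


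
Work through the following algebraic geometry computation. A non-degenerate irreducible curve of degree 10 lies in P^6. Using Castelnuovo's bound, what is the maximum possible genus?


Castelnuovo's bound: write d - 1 = m(r-1) + epsilon with 0 <= epsilon < r-1.
d - 1 = 10 - 1 = 9
r - 1 = 6 - 1 = 5
9 = 1*5 + 4, so m = 1, epsilon = 4
pi(d, r) = m(m-1)(r-1)/2 + m*epsilon
= 1*0*5/2 + 1*4
= 0/2 + 4
= 0 + 4 = 4

4


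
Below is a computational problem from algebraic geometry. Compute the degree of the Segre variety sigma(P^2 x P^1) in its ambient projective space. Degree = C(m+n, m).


The degree of the Segre variety P^2 x P^1 is C(m+n, m).
= C(3, 2)
= 3

3


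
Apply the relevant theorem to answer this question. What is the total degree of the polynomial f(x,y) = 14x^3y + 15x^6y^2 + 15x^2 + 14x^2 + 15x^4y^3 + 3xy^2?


Examine each term for its total degree (sum of exponents).
  Term '14x^3y' has total degree 3+1 = 4.
  Term '15x^6y^2' has total degree 6+2 = 8.
  Term '15x^2' has total degree 2+0 = 2.
  Term '14x^2' has total degree 2+0 = 2.
  Term '15x^4y^3' has total degree 4+3 = 7.
  Term '3xy^2' has total degree 1+2 = 3.
The maximum total degree among all terms is 8.

8


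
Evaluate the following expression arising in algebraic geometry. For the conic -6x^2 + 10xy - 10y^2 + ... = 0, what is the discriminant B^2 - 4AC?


The discriminant of a conic Ax^2 + Bxy + Cy^2 + ... = 0 is B^2 - 4AC.
B^2 = 10^2 = 100
4AC = 4*(-6)*(-10) = 240
Discriminant = 100 - 240 = -140

-140


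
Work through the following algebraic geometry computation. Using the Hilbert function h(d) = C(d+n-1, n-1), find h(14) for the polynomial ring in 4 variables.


The Hilbert function for the polynomial ring in 4 variables is:
h(d) = C(d+n-1, n-1)
h(14) = C(14+4-1, 4-1) = C(17, 3)
= 17! / (3! * 14!)
= 680

680


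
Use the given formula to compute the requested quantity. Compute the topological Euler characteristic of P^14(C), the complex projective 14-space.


The complex projective space P^14 has one cell in each even real dimension 0, 2, ..., 28.
The cohomology groups are H^{2k}(P^14) = Z for k = 0,...,14, and 0 otherwise.
Euler characteristic = sum of Betti numbers = 1 per even-dimensional cohomology group.
chi(P^14) = 14 + 1 = 15

15


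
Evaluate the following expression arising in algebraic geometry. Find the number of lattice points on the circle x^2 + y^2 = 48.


Systematically check integer values of x where x^2 <= 48.
For each valid x, check if 48 - x^2 is a perfect square.
Total integer solutions found: 0

0


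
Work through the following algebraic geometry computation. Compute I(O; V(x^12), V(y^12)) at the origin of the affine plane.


The intersection multiplicity of V(x^a) and V(y^b) at the origin is:
I(O; V(x^12), V(y^12)) = dim_k(k[x,y]/(x^12, y^12))
A basis for k[x,y]/(x^12, y^12) is the set of monomials x^i * y^j
where 0 <= i < 12 and 0 <= j < 12.
The number of such monomials is 12 * 12 = 144

144


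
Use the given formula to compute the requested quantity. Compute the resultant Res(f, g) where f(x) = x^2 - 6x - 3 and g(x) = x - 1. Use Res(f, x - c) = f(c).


For Res(f, x - c), we evaluate f at x = c.
f(1) = 1^2 - 6*1 - 3
= 1 - 6 - 3
= -5 - 3 = -8
Res(f, g) = -8

-8


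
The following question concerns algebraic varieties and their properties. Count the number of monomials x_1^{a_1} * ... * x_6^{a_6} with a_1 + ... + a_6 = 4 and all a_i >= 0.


The number of degree-4 monomials in 6 variables is C(d+n-1, n-1).
= C(4+6-1, 6-1) = C(9, 5)
= 126

126


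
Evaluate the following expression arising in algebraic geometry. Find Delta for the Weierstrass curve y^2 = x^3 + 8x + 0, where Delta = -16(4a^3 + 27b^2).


Compute each component:
4a^3 = 4*8^3 = 4*512 = 2048
27b^2 = 27*0^2 = 27*0 = 0
4a^3 + 27b^2 = 2048 + 0 = 2048
Delta = -16*2048 = -32768

-32768


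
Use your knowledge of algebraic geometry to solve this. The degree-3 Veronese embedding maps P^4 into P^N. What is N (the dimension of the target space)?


The Veronese embedding v_d: P^n -> P^N maps each point to all
degree-d monomials in n+1 homogeneous coordinates.
N = C(n+d, d) - 1
N = C(4+3, 3) - 1
N = C(7, 3) - 1
C(7, 3) = 35
N = 35 - 1 = 34

34


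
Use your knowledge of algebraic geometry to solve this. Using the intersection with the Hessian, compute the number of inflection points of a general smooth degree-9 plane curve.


For a general smooth plane curve C of degree d, the inflection points are
the intersection of C with its Hessian curve, which has degree 3(d-2).
By Bezout, the total intersection number is d * 3(d-2) = 9 * 21 = 189.
For a general curve every flex is ordinary, so each contributes
multiplicity 1 to C·Hess(C), and the number of distinct inflection
points is 3d(d-2).
Inflection points = 3*9*(9-2) = 3*9*7 = 189

189


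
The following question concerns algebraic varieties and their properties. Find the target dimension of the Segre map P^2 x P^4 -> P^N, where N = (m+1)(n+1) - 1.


The Segre embedding maps P^m x P^n into P^N via
all products of coordinates from each factor.
N = (m+1)(n+1) - 1
N = (2+1)(4+1) - 1
N = 3*5 - 1
N = 15 - 1 = 14

14


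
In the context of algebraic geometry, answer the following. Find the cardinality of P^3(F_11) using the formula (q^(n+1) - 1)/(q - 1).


P^3(F_11) has (q^(n+1) - 1)/(q - 1) points.
= 11^3 + 11^2 + 11^1 + 11^0
= 1331 + 121 + 11 + 1
= 1464

1464


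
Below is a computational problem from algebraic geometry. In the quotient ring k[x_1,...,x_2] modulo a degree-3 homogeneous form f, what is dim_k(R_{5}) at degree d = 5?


For R = k[x_1,...,x_n]/(f) with f homogeneous of degree e:
The Hilbert series is (1 - t^e)/(1 - t)^n.
So h(d) = C(d+n-1, n-1) - C(d-e+n-1, n-1) for d >= e.
With n=2, e=3, d=5:
C(5+2-1, 2-1) = C(6, 1) = 6
C(5-3+2-1, 2-1) = C(3, 1) = 3
h(5) = 6 - 3 = 3

3


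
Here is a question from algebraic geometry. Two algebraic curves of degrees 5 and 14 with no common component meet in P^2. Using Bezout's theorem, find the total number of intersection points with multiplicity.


Bezout's theorem states the intersection count equals the product of degrees.
Intersection count = 5 * 14 = 70

70


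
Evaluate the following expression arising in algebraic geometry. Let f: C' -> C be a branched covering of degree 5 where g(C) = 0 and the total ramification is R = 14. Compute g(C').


Riemann-Hurwitz formula: 2g' - 2 = d(2g - 2) + R
Given: d = 5, g = 0, R = 14
2g' - 2 = 5*(2*0 - 2) + 14
2g' - 2 = 5*(-2) + 14
2g' - 2 = -10 + 14 = 4
2g' = 6
g' = 3

3


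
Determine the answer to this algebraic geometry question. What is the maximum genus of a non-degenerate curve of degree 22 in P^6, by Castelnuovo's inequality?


Castelnuovo's bound: write d - 1 = m(r-1) + epsilon with 0 <= epsilon < r-1.
d - 1 = 22 - 1 = 21
r - 1 = 6 - 1 = 5
21 = 4*5 + 1, so m = 4, epsilon = 1
pi(d, r) = m(m-1)(r-1)/2 + m*epsilon
= 4*3*5/2 + 4*1
= 60/2 + 4
= 30 + 4 = 34

34


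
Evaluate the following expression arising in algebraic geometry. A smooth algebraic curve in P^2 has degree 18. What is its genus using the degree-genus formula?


Using the genus formula for smooth plane curves:
g = (d-1)(d-2)/2
g = (18-1)(18-2)/2
g = 17*16/2
g = 272/2 = 136

136


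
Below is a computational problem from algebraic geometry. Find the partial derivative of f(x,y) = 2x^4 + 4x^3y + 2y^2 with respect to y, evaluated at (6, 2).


df/dy = 4*x^3 + 2*2*y^1
At (6,2): 4*6^3 + 2*2*2^1
= 864 + 8
= 872

872


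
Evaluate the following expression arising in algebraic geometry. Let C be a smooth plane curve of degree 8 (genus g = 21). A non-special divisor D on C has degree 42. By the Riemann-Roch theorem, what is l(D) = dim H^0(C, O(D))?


First, compute the genus of a smooth plane curve of degree 8:
g = (d-1)(d-2)/2 = (8-1)(8-2)/2 = 21
For a non-special divisor D (i.e., h^1(D) = 0), Riemann-Roch gives:
l(D) = deg(D) - g + 1
Since deg(D) = 42 >= 2g - 1 = 41, D is non-special.
l(D) = 42 - 21 + 1 = 22

22


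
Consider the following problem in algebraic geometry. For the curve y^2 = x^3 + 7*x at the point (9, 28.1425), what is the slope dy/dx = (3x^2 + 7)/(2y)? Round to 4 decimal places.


Using implicit differentiation of y^2 = x^3 + 7*x:
2y * dy/dx = 3x^2 + 7
dy/dx = (3x^2 + 7)/(2y)
Numerator: 3*9^2 + 7 = 250
Denominator: 2*28.1425 = 56.285
dy/dx = 250/56.285 = 4.4417

4.4417


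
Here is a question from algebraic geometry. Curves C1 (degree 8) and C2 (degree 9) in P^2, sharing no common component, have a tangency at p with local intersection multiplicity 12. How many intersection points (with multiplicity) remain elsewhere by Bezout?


By Bezout's theorem, the total intersection number is d1 * d2.
Total = 8 * 9 = 72
Intersection multiplicity at p = 12
Remaining intersections = 72 - 12 = 60

60


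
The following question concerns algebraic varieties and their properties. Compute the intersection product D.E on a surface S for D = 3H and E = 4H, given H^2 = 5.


Using bilinearity of the intersection pairing on a surface S:
(aH).(bH) = ab * (H.H)
We have H^2 = 5.
D.E = (3H).(4H) = 3*4*5
= 12*5
= 60

60


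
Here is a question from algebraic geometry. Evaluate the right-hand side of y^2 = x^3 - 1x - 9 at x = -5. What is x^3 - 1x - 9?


Compute x^3 - 1x - 9 at x = -5:
x^3 = (-5)^3 = -125
(-1)*x = (-1)*(-5) = 5
Sum: -125 + 5 - 9 = -129

-129


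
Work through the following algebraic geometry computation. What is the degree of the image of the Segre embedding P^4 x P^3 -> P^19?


The degree of the Segre variety P^4 x P^3 is C(m+n, m).
= C(7, 4)
= 35

35


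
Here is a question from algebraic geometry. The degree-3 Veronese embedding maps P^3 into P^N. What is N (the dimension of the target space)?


The Veronese embedding v_d: P^n -> P^N maps each point to all
degree-d monomials in n+1 homogeneous coordinates.
N = C(n+d, d) - 1
N = C(3+3, 3) - 1
N = C(6, 3) - 1
C(6, 3) = 20
N = 20 - 1 = 19

19


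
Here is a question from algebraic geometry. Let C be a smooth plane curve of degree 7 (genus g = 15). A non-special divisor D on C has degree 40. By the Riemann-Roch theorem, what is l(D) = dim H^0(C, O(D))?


First, compute the genus of a smooth plane curve of degree 7:
g = (d-1)(d-2)/2 = (7-1)(7-2)/2 = 15
For a non-special divisor D (i.e., h^1(D) = 0), Riemann-Roch gives:
l(D) = deg(D) - g + 1
Since deg(D) = 40 >= 2g - 1 = 29, D is non-special.
l(D) = 40 - 15 + 1 = 26

26


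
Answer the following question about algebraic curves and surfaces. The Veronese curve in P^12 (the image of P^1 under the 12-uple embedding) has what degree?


The rational normal curve in P^12 is the image of P^1 under the 12-uple Veronese.
A general hyperplane in P^12 pulls back to a degree-12 form on P^1, which has 12 zeros,
so the curve meets a general hyperplane in 12 points. Degree = 12.

12


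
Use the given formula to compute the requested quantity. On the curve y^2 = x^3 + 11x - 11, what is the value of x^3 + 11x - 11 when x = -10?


Compute x^3 + 11x - 11 at x = -10:
x^3 = (-10)^3 = -1000
11*x = 11*(-10) = -110
Sum: -1000 - 110 - 11 = -1121

-1121


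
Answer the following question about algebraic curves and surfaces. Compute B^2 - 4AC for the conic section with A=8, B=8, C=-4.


The discriminant of a conic Ax^2 + Bxy + Cy^2 + ... = 0 is B^2 - 4AC.
B^2 = 8^2 = 64
4AC = 4*8*(-4) = -128
Discriminant = 64 + 128 = 192

192


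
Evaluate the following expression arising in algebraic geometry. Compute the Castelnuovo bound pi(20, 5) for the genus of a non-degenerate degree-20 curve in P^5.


Castelnuovo's bound: write d - 1 = m(r-1) + epsilon with 0 <= epsilon < r-1.
d - 1 = 20 - 1 = 19
r - 1 = 5 - 1 = 4
19 = 4*4 + 3, so m = 4, epsilon = 3
pi(d, r) = m(m-1)(r-1)/2 + m*epsilon
= 4*3*4/2 + 4*3
= 48/2 + 12
= 24 + 12 = 36

36


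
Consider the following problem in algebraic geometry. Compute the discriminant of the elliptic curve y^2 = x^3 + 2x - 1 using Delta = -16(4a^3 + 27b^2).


Compute each component:
4a^3 = 4*2^3 = 4*8 = 32
27b^2 = 27*(-1)^2 = 27*1 = 27
4a^3 + 27b^2 = 32 + 27 = 59
Delta = -16*59 = -944

-944


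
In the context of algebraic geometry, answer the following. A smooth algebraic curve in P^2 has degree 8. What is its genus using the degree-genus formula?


Using the genus formula for smooth plane curves:
g = (d-1)(d-2)/2
g = (8-1)(8-2)/2
g = 7*6/2
g = 42/2 = 21

21


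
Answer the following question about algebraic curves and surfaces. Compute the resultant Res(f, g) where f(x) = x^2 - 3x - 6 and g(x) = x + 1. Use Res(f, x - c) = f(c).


For Res(f, x - c), we evaluate f at x = c.
f(-1) = (-1)^2 - 3*(-1) - 6
= 1 + 3 - 6
= 4 - 6 = -2
Res(f, g) = -2

-2


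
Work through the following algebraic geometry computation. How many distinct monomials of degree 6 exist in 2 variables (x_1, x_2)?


The number of degree-6 monomials in 2 variables is C(d+n-1, n-1).
= C(6+2-1, 2-1) = C(7, 1)
= 7

7


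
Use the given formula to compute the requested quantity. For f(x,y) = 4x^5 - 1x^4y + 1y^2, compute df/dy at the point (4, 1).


df/dy = (-1)*x^4 + 2*1*y^1
At (4,1): (-1)*4^4 + 2*1*1^1
= -256 + 2
= -254

-254


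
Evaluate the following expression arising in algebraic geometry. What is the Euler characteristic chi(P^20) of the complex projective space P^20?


The complex projective space P^20 has one cell in each even real dimension 0, 2, ..., 40.
The cohomology groups are H^{2k}(P^20) = Z for k = 0,...,20, and 0 otherwise.
Euler characteristic = sum of Betti numbers = 1 per even-dimensional cohomology group.
chi(P^20) = 20 + 1 = 21

21


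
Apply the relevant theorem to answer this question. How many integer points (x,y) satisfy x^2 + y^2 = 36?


Systematically check integer values of x where x^2 <= 36.
For each valid x, check if 36 - x^2 is a perfect square.
x=0: 36 - 0 = 36, sqrt = 6 (valid)
x=6: 36 - 36 = 0, sqrt = 0 (valid)
Total integer solutions found: 4

4


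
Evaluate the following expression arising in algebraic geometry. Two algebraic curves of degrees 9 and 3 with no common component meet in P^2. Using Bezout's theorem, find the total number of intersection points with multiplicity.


Bezout's theorem states the intersection count equals the product of degrees.
Intersection count = 9 * 3 = 27

27


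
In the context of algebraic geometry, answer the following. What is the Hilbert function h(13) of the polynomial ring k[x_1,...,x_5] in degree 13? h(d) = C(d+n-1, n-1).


The Hilbert function for the polynomial ring in 5 variables is:
h(d) = C(d+n-1, n-1)
h(13) = C(13+5-1, 5-1) = C(17, 4)
= 17! / (4! * 13!)
= 2380

2380


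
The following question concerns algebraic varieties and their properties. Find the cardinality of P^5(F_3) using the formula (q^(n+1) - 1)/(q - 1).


P^5(F_3) has (q^(n+1) - 1)/(q - 1) points.
= 3^5 + 3^4 + 3^3 + 3^2 + 3^1 + 3^0
= 243 + 81 + 27 + 9 + 3 + 1
= 364

364


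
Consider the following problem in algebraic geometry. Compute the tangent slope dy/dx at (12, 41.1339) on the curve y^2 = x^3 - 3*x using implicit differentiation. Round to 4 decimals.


Using implicit differentiation of y^2 = x^3 - 3*x:
2y * dy/dx = 3x^2 - 3
dy/dx = (3x^2 - 3)/(2y)
Numerator: 3*12^2 - 3 = 429
Denominator: 2*41.1339 = 82.2678
dy/dx = 429/82.2678 = 5.2147

5.2147


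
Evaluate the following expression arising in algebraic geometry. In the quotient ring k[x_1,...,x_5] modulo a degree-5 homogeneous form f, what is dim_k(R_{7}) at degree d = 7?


For R = k[x_1,...,x_n]/(f) with f homogeneous of degree e:
The Hilbert series is (1 - t^e)/(1 - t)^n.
So h(d) = C(d+n-1, n-1) - C(d-e+n-1, n-1) for d >= e.
With n=5, e=5, d=7:
C(7+5-1, 5-1) = C(11, 4) = 330
C(7-5+5-1, 5-1) = C(6, 4) = 15
h(7) = 330 - 15 = 315

315


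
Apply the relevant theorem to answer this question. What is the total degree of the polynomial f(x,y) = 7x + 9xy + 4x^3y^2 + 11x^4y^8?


Examine each term for its total degree (sum of exponents).
  Term '7x' has total degree 1+0 = 1.
  Term '9xy' has total degree 1+1 = 2.
  Term '4x^3y^2' has total degree 3+2 = 5.
  Term '11x^4y^8' has total degree 4+8 = 12.
The maximum total degree among all terms is 12.

12


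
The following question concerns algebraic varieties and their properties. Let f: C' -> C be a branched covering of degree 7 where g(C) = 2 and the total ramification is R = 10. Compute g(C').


Riemann-Hurwitz formula: 2g' - 2 = d(2g - 2) + R
Given: d = 7, g = 2, R = 10
2g' - 2 = 7*(2*2 - 2) + 10
2g' - 2 = 7*2 + 10
2g' - 2 = 14 + 10 = 24
2g' = 26
g' = 13

13


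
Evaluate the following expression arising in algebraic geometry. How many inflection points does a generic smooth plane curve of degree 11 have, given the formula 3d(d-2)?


For a general smooth plane curve C of degree d, the inflection points are
the intersection of C with its Hessian curve, which has degree 3(d-2).
By Bezout, the total intersection number is d * 3(d-2) = 11 * 27 = 297.
For a general curve every flex is ordinary, so each contributes
multiplicity 1 to C·Hess(C), and the number of distinct inflection
points is 3d(d-2).
Inflection points = 3*11*(11-2) = 3*11*9 = 297

297


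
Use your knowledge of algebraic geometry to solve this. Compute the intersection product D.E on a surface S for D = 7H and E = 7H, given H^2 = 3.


Using bilinearity of the intersection pairing on a surface S:
(aH).(bH) = ab * (H.H)
We have H^2 = 3.
D.E = (7H).(7H) = 7*7*3
= 49*3
= 147

147


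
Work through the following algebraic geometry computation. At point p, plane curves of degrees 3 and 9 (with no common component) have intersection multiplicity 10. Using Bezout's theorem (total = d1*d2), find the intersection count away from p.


By Bezout's theorem, the total intersection number is d1 * d2.
Total = 3 * 9 = 27
Intersection multiplicity at p = 10
Remaining intersections = 27 - 10 = 17

17


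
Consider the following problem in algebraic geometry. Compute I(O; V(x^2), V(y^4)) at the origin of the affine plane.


The intersection multiplicity of V(x^a) and V(y^b) at the origin is:
I(O; V(x^2), V(y^4)) = dim_k(k[x,y]/(x^2, y^4))
A basis for k[x,y]/(x^2, y^4) is the set of monomials x^i * y^j
where 0 <= i < 2 and 0 <= j < 4.
The number of such monomials is 2 * 4 = 8

8


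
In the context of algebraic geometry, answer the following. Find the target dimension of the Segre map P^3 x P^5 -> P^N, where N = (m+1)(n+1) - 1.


The Segre embedding maps P^m x P^n into P^N via
all products of coordinates from each factor.
N = (m+1)(n+1) - 1
N = (3+1)(5+1) - 1
N = 4*6 - 1
N = 24 - 1 = 23

23


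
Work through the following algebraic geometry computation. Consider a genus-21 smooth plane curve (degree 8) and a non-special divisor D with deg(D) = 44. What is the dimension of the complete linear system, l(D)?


First, compute the genus of a smooth plane curve of degree 8:
g = (d-1)(d-2)/2 = (8-1)(8-2)/2 = 21
For a non-special divisor D (i.e., h^1(D) = 0), Riemann-Roch gives:
l(D) = deg(D) - g + 1
Since deg(D) = 44 >= 2g - 1 = 41, D is non-special.
l(D) = 44 - 21 + 1 = 24

24


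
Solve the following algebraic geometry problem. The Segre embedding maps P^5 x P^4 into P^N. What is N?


The Segre embedding maps P^m x P^n into P^N via
all products of coordinates from each factor.
N = (m+1)(n+1) - 1
N = (5+1)(4+1) - 1
N = 6*5 - 1
N = 30 - 1 = 29

29


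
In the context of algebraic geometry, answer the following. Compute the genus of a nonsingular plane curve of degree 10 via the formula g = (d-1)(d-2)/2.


Using the genus formula for smooth plane curves:
g = (d-1)(d-2)/2
g = (10-1)(10-2)/2
g = 9*8/2
g = 72/2 = 36

36
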